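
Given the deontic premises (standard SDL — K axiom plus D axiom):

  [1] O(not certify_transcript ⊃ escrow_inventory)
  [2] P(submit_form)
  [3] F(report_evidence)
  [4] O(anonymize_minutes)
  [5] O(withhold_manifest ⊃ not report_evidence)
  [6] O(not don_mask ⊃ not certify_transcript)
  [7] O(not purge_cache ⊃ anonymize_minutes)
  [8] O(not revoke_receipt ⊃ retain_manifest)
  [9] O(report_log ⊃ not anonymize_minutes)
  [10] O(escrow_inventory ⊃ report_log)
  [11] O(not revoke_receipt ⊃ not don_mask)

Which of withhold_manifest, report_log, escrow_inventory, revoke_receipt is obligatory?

revoke_receipt

From premise 4 we have O(anonymize_minutes).
The contrapositive of premise 9 (O(report_log ⊃ not anonymize_minutes)) is O(anonymize_minutes ⊃ not report_log), and O(anonymize_minutes) is already established, so O(not report_log).
Premise 10, O(escrow_inventory ⊃ report_log), contraposes to O(not report_log ⊃ not escrow_inventory); with O(not report_log) we get O(not escrow_inventory).
The contrapositive of premise 1 (O(not certify_transcript ⊃ escrow_inventory)) is O(not escrow_inventory ⊃ certify_transcript), and O(not escrow_inventory) is already established, so O(certify_transcript).
The contrapositive of premise 6 (O(not don_mask ⊃ not certify_transcript)) is O(certify_transcript ⊃ don_mask), and O(certify_transcript) is already established, so O(don_mask).
The contrapositive of premise 11 (O(not revoke_receipt ⊃ not don_mask)) is O(don_mask ⊃ revoke_receipt), and O(don_mask) is already established, so O(revoke_receipt).
So O(revoke_receipt) holds — revoke_receipt is obligatory. None of the other listed options is made obligatory by any chain of premises.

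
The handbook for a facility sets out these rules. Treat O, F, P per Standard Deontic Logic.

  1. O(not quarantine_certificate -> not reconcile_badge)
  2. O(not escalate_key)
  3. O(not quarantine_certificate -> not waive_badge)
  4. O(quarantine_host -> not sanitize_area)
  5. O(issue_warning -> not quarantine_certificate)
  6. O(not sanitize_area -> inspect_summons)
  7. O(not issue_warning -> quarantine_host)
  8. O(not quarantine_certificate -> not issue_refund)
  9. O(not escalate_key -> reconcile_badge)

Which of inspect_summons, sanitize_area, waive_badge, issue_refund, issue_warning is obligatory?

inspect_summons

From premise 2 we have O(not escalate_key).
With premise 9, O(not escalate_key -> reconcile_badge), the K-axiom yields O(reconcile_badge).
Premise 1 is O(not quarantine_certificate -> not reconcile_badge); contrapositively O(reconcile_badge -> quarantine_certificate). Since O(reconcile_badge) holds, K gives O(quarantine_certificate).
The contrapositive of premise 5 (O(issue_warning -> not quarantine_certificate)) is O(quarantine_certificate -> not issue_warning), and O(quarantine_certificate) is already established, so O(not issue_warning).
Applying K to premise 7 (O(not issue_warning -> quarantine_host)) and O(not issue_warning) yields O(quarantine_host).
Applying K to premise 4 (O(quarantine_host -> not sanitize_area)) and O(quarantine_host) yields O(not sanitize_area).
Applying K to premise 6 (O(not sanitize_area -> inspect_summons)) and O(not sanitize_area) yields O(inspect_summons).
So O(inspect_summons) holds — inspect_summons is obligatory. None of the other listed options is made obligatory by any chain of premises.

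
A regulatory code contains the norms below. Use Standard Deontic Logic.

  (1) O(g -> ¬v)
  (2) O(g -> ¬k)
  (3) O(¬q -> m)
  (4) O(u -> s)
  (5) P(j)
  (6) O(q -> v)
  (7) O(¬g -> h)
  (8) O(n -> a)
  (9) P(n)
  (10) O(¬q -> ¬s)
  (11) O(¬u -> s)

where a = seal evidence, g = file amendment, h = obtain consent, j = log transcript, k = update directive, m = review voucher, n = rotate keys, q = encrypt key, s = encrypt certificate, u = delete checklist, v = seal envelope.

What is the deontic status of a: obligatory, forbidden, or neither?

Neither

Premise 8 is O(n -> a), but O(n) is not derivable from the premises (the permission P(n) asserts only ¬O(¬n), not O(n)), so it does not yield O(a).
No premise or chain of K-axiom applications forces O(a), and none forces O(¬a). So a is neither obligatory nor forbidden under these norms.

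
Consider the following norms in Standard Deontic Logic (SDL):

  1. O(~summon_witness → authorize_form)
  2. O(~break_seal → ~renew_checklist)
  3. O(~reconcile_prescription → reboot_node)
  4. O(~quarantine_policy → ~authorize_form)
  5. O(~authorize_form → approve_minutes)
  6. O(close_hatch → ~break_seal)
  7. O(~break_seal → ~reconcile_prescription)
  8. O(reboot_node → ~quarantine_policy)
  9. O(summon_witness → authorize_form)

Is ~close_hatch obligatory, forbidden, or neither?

Obligatory

Premises 9 and 1 cover both cases: O(summon_witness → authorize_form) and O(~summon_witness → authorize_form). Since summon_witness ∨ ~summon_witness is a tautology, O(authorize_form) follows.
Premise 4 is O(~quarantine_policy → ~authorize_form); contrapositively O(authorize_form → quarantine_policy). Since O(authorize_form) holds, K gives O(quarantine_policy).
Premise 8, O(reboot_node → ~quarantine_policy), contraposes to O(quarantine_policy → ~reboot_node); with O(quarantine_policy) we get O(~reboot_node).
The contrapositive of premise 3 (O(~reconcile_prescription → reboot_node)) is O(~reboot_node → reconcile_prescription), and O(~reboot_node) is already established, so O(reconcile_prescription).
The contrapositive of premise 7 (O(~break_seal → ~reconcile_prescription)) is O(reconcile_prescription → break_seal), and O(reconcile_prescription) is already established, so O(break_seal).
The contrapositive of premise 6 (O(close_hatch → ~break_seal)) is O(break_seal → ~close_hatch), and O(break_seal) is already established, so O(~close_hatch).
Premises 2, 5 do not contribute to this derivation.
Hence ~close_hatch is obligatory.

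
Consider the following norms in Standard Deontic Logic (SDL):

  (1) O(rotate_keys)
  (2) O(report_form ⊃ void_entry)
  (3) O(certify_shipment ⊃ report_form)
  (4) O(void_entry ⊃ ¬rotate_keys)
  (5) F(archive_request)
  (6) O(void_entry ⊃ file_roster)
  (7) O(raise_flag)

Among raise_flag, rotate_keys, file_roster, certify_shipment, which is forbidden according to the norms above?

certify_shipment

Premise 1 states O(rotate_keys) outright.
Premise 4, O(void_entry ⊃ ¬rotate_keys), contraposes to O(rotate_keys ⊃ ¬void_entry); with O(rotate_keys) we get O(¬void_entry).
The contrapositive of premise 2 (O(report_form ⊃ void_entry)) is O(¬void_entry ⊃ ¬report_form), and O(¬void_entry) is already established, so O(¬report_form).
Premise 3, O(certify_shipment ⊃ report_form), contraposes to O(¬report_form ⊃ ¬certify_shipment); with O(¬report_form) we get O(¬certify_shipment).
So O(¬certify_shipment) holds, i.e. certify_shipment is forbidden. None of the other listed options is forbidden under the premises.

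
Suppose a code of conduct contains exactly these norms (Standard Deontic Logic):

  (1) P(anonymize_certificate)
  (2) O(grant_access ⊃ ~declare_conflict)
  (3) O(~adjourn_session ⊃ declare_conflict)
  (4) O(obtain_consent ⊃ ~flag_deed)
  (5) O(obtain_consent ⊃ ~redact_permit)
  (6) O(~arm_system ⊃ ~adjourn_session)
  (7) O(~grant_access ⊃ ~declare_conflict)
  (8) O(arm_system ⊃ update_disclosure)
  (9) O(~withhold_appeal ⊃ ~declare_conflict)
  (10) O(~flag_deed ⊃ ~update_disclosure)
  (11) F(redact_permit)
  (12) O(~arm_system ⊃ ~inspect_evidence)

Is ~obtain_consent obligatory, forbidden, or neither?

By case analysis on grant_access: premise 2 gives O(grant_access ⊃ ~declare_conflict) and premise 7 gives O(~grant_access ⊃ ~declare_conflict), so O(~declare_conflict) either way.
The contrapositive of premise 3 (O(~adjourn_session ⊃ declare_conflict)) is O(~declare_conflict ⊃ adjourn_session), and O(~declare_conflict) is already established, so O(adjourn_session).
Premise 6, O(~arm_system ⊃ ~adjourn_session), contraposes to O(adjourn_session ⊃ arm_system); with O(adjourn_session) we get O(arm_system).
Premise 8 is O(arm_system ⊃ update_disclosure); since O(arm_system), deontic closure gives O(update_disclosure).
Premise 10 is O(~flag_deed ⊃ ~update_disclosure); contrapositively O(update_disclosure ⊃ flag_deed). Since O(update_disclosure) holds, K gives O(flag_deed).
Premise 4 is O(obtain_consent ⊃ ~flag_deed); contrapositively O(flag_deed ⊃ ~obtain_consent). Since O(flag_deed) holds, K gives O(~obtain_consent).
Premises 1, 5, 9, 11, 12 do not contribute to this derivation.
Hence ~obtain_consent is obligatory.

Obligatory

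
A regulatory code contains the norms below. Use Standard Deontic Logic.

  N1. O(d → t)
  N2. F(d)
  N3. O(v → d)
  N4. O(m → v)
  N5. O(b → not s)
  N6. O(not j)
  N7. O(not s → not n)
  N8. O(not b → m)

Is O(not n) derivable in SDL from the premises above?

Yes

Premise 2, F(d), is equivalent to O(not d).
Premise 3 is O(v → d); contrapositively O(not d → not v). Since O(not d) holds, K gives O(not v).
Premise 4 is O(m → v); contrapositively O(not v → not m). Since O(not v) holds, K gives O(not m).
Premise 8 is O(not b → m); contrapositively O(not m → b). Since O(not m) holds, K gives O(b).
Applying K to premise 5 (O(b → not s)) and O(b) yields O(not s).
With premise 7, O(not s → not n), the K-axiom yields O(not n).
Premises 1, 6 do not contribute to this derivation.
So O(not n) follows.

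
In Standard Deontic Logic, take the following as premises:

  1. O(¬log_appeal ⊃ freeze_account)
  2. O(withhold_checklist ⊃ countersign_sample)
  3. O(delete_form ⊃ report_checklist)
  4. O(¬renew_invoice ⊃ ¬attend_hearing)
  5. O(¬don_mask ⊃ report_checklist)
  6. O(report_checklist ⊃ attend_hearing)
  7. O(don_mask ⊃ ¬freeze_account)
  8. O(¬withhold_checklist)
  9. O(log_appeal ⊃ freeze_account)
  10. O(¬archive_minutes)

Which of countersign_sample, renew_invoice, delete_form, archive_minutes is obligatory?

Premises 1 and 9 cover both cases: O(¬log_appeal ⊃ freeze_account) and O(log_appeal ⊃ freeze_account). Since ¬log_appeal ∨ log_appeal is a tautology, O(freeze_account) follows.
Premise 7 is O(don_mask ⊃ ¬freeze_account); contrapositively O(freeze_account ⊃ ¬don_mask). Since O(freeze_account) holds, K gives O(¬don_mask).
From O(¬don_mask) and premise 5, O(¬don_mask ⊃ report_checklist), we obtain O(report_checklist).
With premise 6, O(report_checklist ⊃ attend_hearing), the K-axiom yields O(attend_hearing).
Premise 4 is O(¬renew_invoice ⊃ ¬attend_hearing); contrapositively O(attend_hearing ⊃ renew_invoice). Since O(attend_hearing) holds, K gives O(renew_invoice).
So O(renew_invoice) holds — renew_invoice is obligatory. None of the other listed options is made obligatory by any chain of premises.

renew_invoice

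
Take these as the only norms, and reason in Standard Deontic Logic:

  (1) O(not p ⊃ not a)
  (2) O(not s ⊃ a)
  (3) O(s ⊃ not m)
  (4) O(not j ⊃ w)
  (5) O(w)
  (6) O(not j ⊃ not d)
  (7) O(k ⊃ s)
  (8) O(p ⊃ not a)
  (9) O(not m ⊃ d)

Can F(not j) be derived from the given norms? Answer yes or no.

Premises 1 and 8 cover both cases: O(not p ⊃ not a) and O(p ⊃ not a). Since not p ∨ p is a tautology, O(not a) follows.
The contrapositive of premise 2 (O(not s ⊃ a)) is O(not a ⊃ s), and O(not a) is already established, so O(s).
Premise 3 is O(s ⊃ not m); since O(s), deontic closure gives O(not m).
With premise 9, O(not m ⊃ d), the K-axiom yields O(d).
The contrapositive of premise 6 (O(not j ⊃ not d)) is O(d ⊃ j), and O(d) is already established, so O(j).
Premises 4, 5, 7 do not contribute to this derivation.
So O(j) holds, i.e. F(not j). The claim follows.

Yes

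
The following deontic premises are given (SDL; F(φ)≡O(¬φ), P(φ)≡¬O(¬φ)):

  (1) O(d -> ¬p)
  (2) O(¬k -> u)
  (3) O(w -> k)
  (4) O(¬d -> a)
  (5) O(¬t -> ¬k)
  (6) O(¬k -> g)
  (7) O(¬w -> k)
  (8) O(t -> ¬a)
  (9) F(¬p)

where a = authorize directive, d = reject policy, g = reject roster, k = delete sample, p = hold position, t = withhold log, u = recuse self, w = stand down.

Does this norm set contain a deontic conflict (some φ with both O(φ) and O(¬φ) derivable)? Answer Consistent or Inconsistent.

Premises 7 and 3 cover both cases: O(¬w -> k) and O(w -> k). Since ¬w ∨ w is a tautology, O(k) follows.
The contrapositive of premise 5 (O(¬t -> ¬k)) is O(k -> t), and O(k) is already established, so O(t).
From O(t) and premise 8, O(t -> ¬a), we obtain O(¬a).
Premise 4, O(¬d -> a), contraposes to O(¬a -> d); with O(¬a) we get O(d).
Premise 1 is O(d -> ¬p); since O(d), deontic closure gives O(¬p).
Yet premise 9 is F(¬p), i.e. O(p).
We now have both O(¬p) and O(p) — p is simultaneously obligatory and forbidden, violating the D-axiom.

Inconsistent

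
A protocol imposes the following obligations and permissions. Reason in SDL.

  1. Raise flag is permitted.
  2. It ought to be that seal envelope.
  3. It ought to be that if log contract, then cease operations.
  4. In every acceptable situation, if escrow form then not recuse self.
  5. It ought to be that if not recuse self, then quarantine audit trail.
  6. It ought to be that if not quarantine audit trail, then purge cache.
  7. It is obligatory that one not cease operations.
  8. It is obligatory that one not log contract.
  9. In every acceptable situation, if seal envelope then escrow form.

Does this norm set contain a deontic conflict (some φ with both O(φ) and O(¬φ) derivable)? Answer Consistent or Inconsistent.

Premise 3 is O(log_contract → cease_operations), but O(log_contract) is not derivable from the premises, so it does not yield O(cease_operations).
So O(cease_operations) is not derivable, and the apparent clash with O(¬cease_operations) does not arise.
A world satisfying every obligation exists (e.g. cease_operations=false, escrow_form=true, log_contract=false, purge_cache=false, quarantine_audit_trail=true, raise_flag=false, recuse_self=false, seal_envelope=true); no atom is both obligatory and forbidden, so the set is consistent.

Consistent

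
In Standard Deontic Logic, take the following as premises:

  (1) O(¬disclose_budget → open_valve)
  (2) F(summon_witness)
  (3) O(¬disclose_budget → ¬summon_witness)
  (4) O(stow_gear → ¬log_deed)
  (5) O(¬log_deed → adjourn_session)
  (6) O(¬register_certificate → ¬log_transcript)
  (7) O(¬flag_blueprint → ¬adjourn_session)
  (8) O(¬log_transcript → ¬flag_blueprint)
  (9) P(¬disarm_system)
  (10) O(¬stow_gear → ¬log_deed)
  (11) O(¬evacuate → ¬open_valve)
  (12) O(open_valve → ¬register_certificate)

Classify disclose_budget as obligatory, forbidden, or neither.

Obligatory

Premises 4 and 10 are O(stow_gear → ¬log_deed) and O(¬stow_gear → ¬log_deed); every ideal world satisfies stow_gear or ¬stow_gear, so in either case ¬log_deed holds — hence O(¬log_deed).
From O(¬log_deed) and premise 5, O(¬log_deed → adjourn_session), we obtain O(adjourn_session).
Premise 7 is O(¬flag_blueprint → ¬adjourn_session); contrapositively O(adjourn_session → flag_blueprint). Since O(adjourn_session) holds, K gives O(flag_blueprint).
The contrapositive of premise 8 (O(¬log_transcript → ¬flag_blueprint)) is O(flag_blueprint → log_transcript), and O(flag_blueprint) is already established, so O(log_transcript).
The contrapositive of premise 6 (O(¬register_certificate → ¬log_transcript)) is O(log_transcript → register_certificate), and O(log_transcript) is already established, so O(register_certificate).
Premise 12, O(open_valve → ¬register_certificate), contraposes to O(register_certificate → ¬open_valve); with O(register_certificate) we get O(¬open_valve).
Premise 1 is O(¬disclose_budget → open_valve); contrapositively O(¬open_valve → disclose_budget). Since O(¬open_valve) holds, K gives O(disclose_budget).
Premises 2, 3, 9, 11 do not contribute to this derivation.
Hence disclose_budget is obligatory.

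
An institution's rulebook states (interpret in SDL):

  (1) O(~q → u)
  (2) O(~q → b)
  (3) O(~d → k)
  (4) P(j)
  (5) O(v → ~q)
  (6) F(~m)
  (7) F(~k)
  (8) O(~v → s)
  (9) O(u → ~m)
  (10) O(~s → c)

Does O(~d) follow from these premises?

Premise 3 is O(~d → k); even if O(k) held, inferring O(~d) would be affirming the consequent — invalid.
No other premise forces O(~d). An ideal world satisfying every premise can still have ~d false, so O(~d) is not derivable.

No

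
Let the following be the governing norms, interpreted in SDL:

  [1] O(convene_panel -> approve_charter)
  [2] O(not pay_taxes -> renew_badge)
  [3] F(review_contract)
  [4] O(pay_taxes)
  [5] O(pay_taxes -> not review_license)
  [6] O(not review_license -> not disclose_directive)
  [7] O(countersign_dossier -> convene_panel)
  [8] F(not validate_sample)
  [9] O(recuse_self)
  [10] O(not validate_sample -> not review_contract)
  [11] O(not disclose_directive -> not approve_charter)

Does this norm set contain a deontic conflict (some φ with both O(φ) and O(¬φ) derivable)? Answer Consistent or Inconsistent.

Consistent

Premise 10 is O(not validate_sample -> not review_contract); even if O(not review_contract) held, inferring O(not validate_sample) would be affirming the consequent — invalid.
So O(not validate_sample) is not derivable, and the apparent clash with O(validate_sample) does not arise.
A world satisfying every obligation exists (e.g. approve_charter=false, convene_panel=false, countersign_dossier=false, disclose_directive=false, pay_taxes=true, recuse_self=true, renew_badge=false, review_contract=false, review_license=false, validate_sample=true); no atom is both obligatory and forbidden, so the set is consistent.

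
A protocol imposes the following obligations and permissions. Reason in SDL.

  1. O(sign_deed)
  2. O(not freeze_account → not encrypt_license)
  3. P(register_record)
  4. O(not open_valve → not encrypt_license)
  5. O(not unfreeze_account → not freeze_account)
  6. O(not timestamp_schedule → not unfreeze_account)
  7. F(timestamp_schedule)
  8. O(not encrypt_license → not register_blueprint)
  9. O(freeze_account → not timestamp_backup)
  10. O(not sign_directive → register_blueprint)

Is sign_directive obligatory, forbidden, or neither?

Obligatory

F(timestamp_schedule) at premise 7 means O(not timestamp_schedule).
Applying K to premise 6 (O(not timestamp_schedule → not unfreeze_account)) and O(not timestamp_schedule) yields O(not unfreeze_account).
Premise 5 is O(not unfreeze_account → not freeze_account); since O(not unfreeze_account), deontic closure gives O(not freeze_account).
Premise 2 is O(not freeze_account → not encrypt_license); since O(not freeze_account), deontic closure gives O(not encrypt_license).
With premise 8, O(not encrypt_license → not register_blueprint), the K-axiom yields O(not register_blueprint).
The contrapositive of premise 10 (O(not sign_directive → register_blueprint)) is O(not register_blueprint → sign_directive), and O(not register_blueprint) is already established, so O(sign_directive).
Premises 1, 3, 4, 9 do not contribute to this derivation.
Hence sign_directive is obligatory.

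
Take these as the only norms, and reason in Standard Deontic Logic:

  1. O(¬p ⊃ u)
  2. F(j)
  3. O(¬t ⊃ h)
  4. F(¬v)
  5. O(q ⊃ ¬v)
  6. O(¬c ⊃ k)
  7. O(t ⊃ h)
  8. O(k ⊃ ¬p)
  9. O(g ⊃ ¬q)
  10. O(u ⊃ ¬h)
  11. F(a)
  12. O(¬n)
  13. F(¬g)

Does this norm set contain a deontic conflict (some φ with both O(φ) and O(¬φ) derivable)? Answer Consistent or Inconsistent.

Consistent

Premise 5 is O(q ⊃ ¬v), but O(q) is not derivable from the premises, so it does not yield O(¬v).
So O(¬v) is not derivable, and the apparent clash with O(v) does not arise.
A world satisfying every obligation exists (e.g. a=false, c=true, g=true, h=true, j=false, k=false, n=false, p=true, q=false, t=false, u=false, v=true); no atom is both obligatory and forbidden, so the set is consistent.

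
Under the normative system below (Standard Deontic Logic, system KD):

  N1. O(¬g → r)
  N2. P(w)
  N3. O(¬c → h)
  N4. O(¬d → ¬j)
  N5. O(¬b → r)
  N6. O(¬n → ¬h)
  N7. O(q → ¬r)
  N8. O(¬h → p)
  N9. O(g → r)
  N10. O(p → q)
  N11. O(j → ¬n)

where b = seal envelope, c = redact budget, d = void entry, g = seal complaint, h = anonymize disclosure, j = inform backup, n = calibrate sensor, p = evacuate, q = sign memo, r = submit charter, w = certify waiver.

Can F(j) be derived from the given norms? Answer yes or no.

Premises 1 and 9 cover both cases: O(¬g → r) and O(g → r). Since ¬g ∨ g is a tautology, O(r) follows.
The contrapositive of premise 7 (O(q → ¬r)) is O(r → ¬q), and O(r) is already established, so O(¬q).
Premise 10 is O(p → q); contrapositively O(¬q → ¬p). Since O(¬q) holds, K gives O(¬p).
Premise 8, O(¬h → p), contraposes to O(¬p → h); with O(¬p) we get O(h).
Premise 6, O(¬n → ¬h), contraposes to O(h → n); with O(h) we get O(n).
Premise 11 is O(j → ¬n); contrapositively O(n → ¬j). Since O(n) holds, K gives O(¬j).
Premises 2, 3, 4, 5 do not contribute to this derivation.
So O(¬j) holds, i.e. F(j). The claim follows.

Yes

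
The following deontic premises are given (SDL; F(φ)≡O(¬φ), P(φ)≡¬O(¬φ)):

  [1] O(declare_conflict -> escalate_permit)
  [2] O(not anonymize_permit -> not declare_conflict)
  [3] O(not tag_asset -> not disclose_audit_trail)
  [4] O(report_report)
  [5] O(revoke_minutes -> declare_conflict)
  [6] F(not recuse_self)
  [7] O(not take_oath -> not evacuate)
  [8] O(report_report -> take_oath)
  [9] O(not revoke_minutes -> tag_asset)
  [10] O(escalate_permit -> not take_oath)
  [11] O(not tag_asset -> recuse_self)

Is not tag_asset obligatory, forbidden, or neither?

From premise 4 we have O(report_report).
Applying K to premise 8 (O(report_report -> take_oath)) and O(report_report) yields O(take_oath).
Premise 10, O(escalate_permit -> not take_oath), contraposes to O(take_oath -> not escalate_permit); with O(take_oath) we get O(not escalate_permit).
The contrapositive of premise 1 (O(declare_conflict -> escalate_permit)) is O(not escalate_permit -> not declare_conflict), and O(not escalate_permit) is already established, so O(not declare_conflict).
The contrapositive of premise 5 (O(revoke_minutes -> declare_conflict)) is O(not declare_conflict -> not revoke_minutes), and O(not declare_conflict) is already established, so O(not revoke_minutes).
Premise 9 is O(not revoke_minutes -> tag_asset); since O(not revoke_minutes), deontic closure gives O(tag_asset).
Premises 2, 3, 6, 7, 11 do not contribute to this derivation.
Thus O(tag_asset), which is F(not tag_asset): not tag_asset is forbidden.

Forbidden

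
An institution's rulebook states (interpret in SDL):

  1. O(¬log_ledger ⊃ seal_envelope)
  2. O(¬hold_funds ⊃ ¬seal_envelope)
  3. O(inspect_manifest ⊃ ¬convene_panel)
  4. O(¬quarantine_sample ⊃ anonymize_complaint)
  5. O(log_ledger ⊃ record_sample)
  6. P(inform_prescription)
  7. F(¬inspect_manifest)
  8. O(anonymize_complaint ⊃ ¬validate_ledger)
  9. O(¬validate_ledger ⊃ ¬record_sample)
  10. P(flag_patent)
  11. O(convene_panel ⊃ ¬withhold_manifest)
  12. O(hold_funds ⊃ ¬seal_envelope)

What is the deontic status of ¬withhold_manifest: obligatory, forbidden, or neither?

Premise 11 is O(convene_panel ⊃ ¬withhold_manifest), but O(convene_panel) is not derivable from the premises, so it does not yield O(¬withhold_manifest).
No premise or chain of K-axiom applications forces O(¬withhold_manifest), and none forces O(withhold_manifest). So ¬withhold_manifest is neither obligatory nor forbidden under these norms.

Neither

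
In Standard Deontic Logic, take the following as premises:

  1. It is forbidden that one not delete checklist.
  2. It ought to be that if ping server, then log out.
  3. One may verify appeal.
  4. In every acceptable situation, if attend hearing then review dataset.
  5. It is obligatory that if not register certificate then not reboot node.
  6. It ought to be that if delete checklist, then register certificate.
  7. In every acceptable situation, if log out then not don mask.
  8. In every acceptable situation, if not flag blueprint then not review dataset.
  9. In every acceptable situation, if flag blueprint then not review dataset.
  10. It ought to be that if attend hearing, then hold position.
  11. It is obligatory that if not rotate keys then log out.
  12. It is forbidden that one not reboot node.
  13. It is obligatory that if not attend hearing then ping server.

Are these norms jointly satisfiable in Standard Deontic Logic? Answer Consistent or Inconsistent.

Premise 5 is O(¬register_certificate → ¬reboot_node), but O(¬register_certificate) is not derivable from the premises, so it does not yield O(¬reboot_node).
So O(¬reboot_node) is not derivable, and the apparent clash with O(reboot_node) does not arise.
A world satisfying every obligation exists (e.g. attend_hearing=false, delete_checklist=true, don_mask=false, flag_blueprint=false, hold_position=false, log_out=true, ping_server=true, reboot_node=true, register_certificate=true, review_dataset=false, rotate_keys=false, verify_appeal=false); no atom is both obligatory and forbidden, so the set is consistent.

Consistent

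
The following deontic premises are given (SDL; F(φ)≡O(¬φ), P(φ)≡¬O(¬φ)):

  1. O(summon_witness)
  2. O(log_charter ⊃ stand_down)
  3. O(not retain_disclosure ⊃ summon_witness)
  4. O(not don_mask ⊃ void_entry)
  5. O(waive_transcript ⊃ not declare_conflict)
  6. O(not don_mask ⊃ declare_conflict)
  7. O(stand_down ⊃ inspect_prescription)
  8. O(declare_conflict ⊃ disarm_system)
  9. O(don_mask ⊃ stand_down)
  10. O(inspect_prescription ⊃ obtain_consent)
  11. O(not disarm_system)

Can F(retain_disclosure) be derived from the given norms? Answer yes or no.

Premise 3 is O(not retain_disclosure ⊃ summon_witness); even if O(summon_witness) held, inferring O(not retain_disclosure) would be affirming the consequent — invalid.
No other premise forces O(not retain_disclosure). An ideal world satisfying every premise can still have retain_disclosure true, so F(retain_disclosure) is not derivable.

No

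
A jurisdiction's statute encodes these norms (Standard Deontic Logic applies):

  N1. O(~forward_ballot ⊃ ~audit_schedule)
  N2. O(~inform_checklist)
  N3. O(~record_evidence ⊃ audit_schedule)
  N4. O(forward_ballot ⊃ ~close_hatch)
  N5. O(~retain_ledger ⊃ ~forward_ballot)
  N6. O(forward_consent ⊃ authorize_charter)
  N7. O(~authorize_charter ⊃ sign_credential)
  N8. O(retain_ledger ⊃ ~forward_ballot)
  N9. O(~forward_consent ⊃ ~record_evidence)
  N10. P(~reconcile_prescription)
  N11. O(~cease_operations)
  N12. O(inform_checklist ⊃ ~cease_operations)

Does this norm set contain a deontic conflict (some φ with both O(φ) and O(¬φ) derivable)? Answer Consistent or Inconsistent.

Consistent

Premise 12 is O(inform_checklist ⊃ ~cease_operations); even if O(~cease_operations) held, inferring O(inform_checklist) would be affirming the consequent — invalid.
So O(inform_checklist) is not derivable, and the apparent clash with O(~inform_checklist) does not arise.
A world satisfying every obligation exists (e.g. audit_schedule=false, authorize_charter=true, cease_operations=false, close_hatch=false, forward_ballot=false, forward_consent=true, inform_checklist=false, reconcile_prescription=false, record_evidence=true, retain_ledger=false, sign_credential=false); no atom is both obligatory and forbidden, so the set is consistent.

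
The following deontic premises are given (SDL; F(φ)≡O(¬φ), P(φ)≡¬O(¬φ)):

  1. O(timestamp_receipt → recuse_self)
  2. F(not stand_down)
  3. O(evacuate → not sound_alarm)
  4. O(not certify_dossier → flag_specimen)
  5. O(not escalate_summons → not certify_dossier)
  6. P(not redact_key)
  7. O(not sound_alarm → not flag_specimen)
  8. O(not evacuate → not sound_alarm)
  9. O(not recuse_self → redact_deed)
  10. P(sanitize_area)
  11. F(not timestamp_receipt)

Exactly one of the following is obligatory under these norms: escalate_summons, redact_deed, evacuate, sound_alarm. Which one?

escalate_summons

By case analysis on evacuate: premise 3 gives O(evacuate → not sound_alarm) and premise 8 gives O(not evacuate → not sound_alarm), so O(not sound_alarm) either way.
Applying K to premise 7 (O(not sound_alarm → not flag_specimen)) and O(not sound_alarm) yields O(not flag_specimen).
Premise 4, O(not certify_dossier → flag_specimen), contraposes to O(not flag_specimen → certify_dossier); with O(not flag_specimen) we get O(certify_dossier).
Premise 5, O(not escalate_summons → not certify_dossier), contraposes to O(certify_dossier → escalate_summons); with O(certify_dossier) we get O(escalate_summons).
So O(escalate_summons) holds — escalate_summons is obligatory. None of the other listed options is made obligatory by any chain of premises.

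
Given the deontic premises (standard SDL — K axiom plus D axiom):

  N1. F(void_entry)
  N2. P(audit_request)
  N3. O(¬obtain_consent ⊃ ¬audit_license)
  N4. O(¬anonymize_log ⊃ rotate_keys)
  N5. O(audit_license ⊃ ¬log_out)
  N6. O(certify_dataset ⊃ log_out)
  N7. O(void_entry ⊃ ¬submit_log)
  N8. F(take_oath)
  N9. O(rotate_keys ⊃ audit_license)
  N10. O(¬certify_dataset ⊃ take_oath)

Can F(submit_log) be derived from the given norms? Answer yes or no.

No

Premise 7 is O(void_entry ⊃ ¬submit_log), but O(void_entry) is not derivable from the premises, so it does not yield O(¬submit_log).
No other premise forces O(¬submit_log). An ideal world satisfying every premise can still have submit_log true, so F(submit_log) is not derivable.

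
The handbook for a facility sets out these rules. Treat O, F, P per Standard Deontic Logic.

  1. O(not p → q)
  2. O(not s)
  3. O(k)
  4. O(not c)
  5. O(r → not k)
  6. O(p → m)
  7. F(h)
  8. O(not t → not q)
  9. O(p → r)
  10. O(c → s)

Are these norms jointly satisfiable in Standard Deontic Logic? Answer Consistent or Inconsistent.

Consistent

Premise 10 is O(c → s), but O(c) is not derivable from the premises, so it does not yield O(s).
So O(s) is not derivable, and the apparent clash with O(not s) does not arise.
A world satisfying every obligation exists (e.g. c=false, h=false, k=true, m=false, p=false, q=true, r=false, s=false, t=true); no atom is both obligatory and forbidden, so the set is consistent.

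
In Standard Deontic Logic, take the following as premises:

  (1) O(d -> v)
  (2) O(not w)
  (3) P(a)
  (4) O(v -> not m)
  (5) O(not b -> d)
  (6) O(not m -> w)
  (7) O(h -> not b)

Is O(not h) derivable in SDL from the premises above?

Yes

From premise 2 we have O(not w).
The contrapositive of premise 6 (O(not m -> w)) is O(not w -> m), and O(not w) is already established, so O(m).
Premise 4, O(v -> not m), contraposes to O(m -> not v); with O(m) we get O(not v).
Premise 1 is O(d -> v); contrapositively O(not v -> not d). Since O(not v) holds, K gives O(not d).
Premise 5, O(not b -> d), contraposes to O(not d -> b); with O(not d) we get O(b).
Premise 7, O(h -> not b), contraposes to O(b -> not h); with O(b) we get O(not h).
Premise 3 does not contribute to this derivation.
So O(not h) follows.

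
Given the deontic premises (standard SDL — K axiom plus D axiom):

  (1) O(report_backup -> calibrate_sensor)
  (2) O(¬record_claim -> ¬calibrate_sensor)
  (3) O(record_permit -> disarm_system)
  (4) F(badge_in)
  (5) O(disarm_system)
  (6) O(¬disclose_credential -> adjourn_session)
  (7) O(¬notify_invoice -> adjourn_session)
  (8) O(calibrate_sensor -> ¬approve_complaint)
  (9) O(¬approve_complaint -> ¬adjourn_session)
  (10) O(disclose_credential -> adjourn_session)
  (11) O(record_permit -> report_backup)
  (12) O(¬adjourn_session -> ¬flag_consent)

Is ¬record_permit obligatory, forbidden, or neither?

Premises 6 and 10 cover both cases: O(¬disclose_credential -> adjourn_session) and O(disclose_credential -> adjourn_session). Since ¬disclose_credential ∨ disclose_credential is a tautology, O(adjourn_session) follows.
The contrapositive of premise 9 (O(¬approve_complaint -> ¬adjourn_session)) is O(adjourn_session -> approve_complaint), and O(adjourn_session) is already established, so O(approve_complaint).
Premise 8 is O(calibrate_sensor -> ¬approve_complaint); contrapositively O(approve_complaint -> ¬calibrate_sensor). Since O(approve_complaint) holds, K gives O(¬calibrate_sensor).
The contrapositive of premise 1 (O(report_backup -> calibrate_sensor)) is O(¬calibrate_sensor -> ¬report_backup), and O(¬calibrate_sensor) is already established, so O(¬report_backup).
The contrapositive of premise 11 (O(record_permit -> report_backup)) is O(¬report_backup -> ¬record_permit), and O(¬report_backup) is already established, so O(¬record_permit).
Premises 2, 3, 4, 5, 7, 12 do not contribute to this derivation.
Hence ¬record_permit is obligatory.

Obligatory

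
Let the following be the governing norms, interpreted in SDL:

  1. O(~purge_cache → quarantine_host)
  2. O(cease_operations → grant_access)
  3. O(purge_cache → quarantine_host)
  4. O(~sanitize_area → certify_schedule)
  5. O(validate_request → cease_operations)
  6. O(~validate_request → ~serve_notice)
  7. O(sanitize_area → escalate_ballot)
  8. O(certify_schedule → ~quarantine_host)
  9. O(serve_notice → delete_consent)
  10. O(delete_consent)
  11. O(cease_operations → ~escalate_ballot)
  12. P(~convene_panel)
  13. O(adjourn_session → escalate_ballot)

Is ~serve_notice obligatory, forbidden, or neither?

Premises 1 and 3 cover both cases: O(~purge_cache → quarantine_host) and O(purge_cache → quarantine_host). Since ~purge_cache ∨ purge_cache is a tautology, O(quarantine_host) follows.
The contrapositive of premise 8 (O(certify_schedule → ~quarantine_host)) is O(quarantine_host → ~certify_schedule), and O(quarantine_host) is already established, so O(~certify_schedule).
Premise 4, O(~sanitize_area → certify_schedule), contraposes to O(~certify_schedule → sanitize_area); with O(~certify_schedule) we get O(sanitize_area).
Premise 7 is O(sanitize_area → escalate_ballot); since O(sanitize_area), deontic closure gives O(escalate_ballot).
Premise 11, O(cease_operations → ~escalate_ballot), contraposes to O(escalate_ballot → ~cease_operations); with O(escalate_ballot) we get O(~cease_operations).
Premise 5 is O(validate_request → cease_operations); contrapositively O(~cease_operations → ~validate_request). Since O(~cease_operations) holds, K gives O(~validate_request).
With premise 6, O(~validate_request → ~serve_notice), the K-axiom yields O(~serve_notice).
Premises 2, 9, 10, 12, 13 do not contribute to this derivation.
Hence ~serve_notice is obligatory.

Obligatory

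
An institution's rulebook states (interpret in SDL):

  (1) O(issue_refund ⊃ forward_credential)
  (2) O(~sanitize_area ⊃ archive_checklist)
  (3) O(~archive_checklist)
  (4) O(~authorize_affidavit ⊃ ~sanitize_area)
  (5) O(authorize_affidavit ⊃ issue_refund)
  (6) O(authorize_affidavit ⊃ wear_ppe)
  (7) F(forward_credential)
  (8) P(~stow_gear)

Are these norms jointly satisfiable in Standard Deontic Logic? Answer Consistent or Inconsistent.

Premise 7 is F(forward_credential), i.e. O(~forward_credential).
The contrapositive of premise 1 (O(issue_refund ⊃ forward_credential)) is O(~forward_credential ⊃ ~issue_refund), and O(~forward_credential) is already established, so O(~issue_refund).
Premise 5 is O(authorize_affidavit ⊃ issue_refund); contrapositively O(~issue_refund ⊃ ~authorize_affidavit). Since O(~issue_refund) holds, K gives O(~authorize_affidavit).
From O(~authorize_affidavit) and premise 4, O(~authorize_affidavit ⊃ ~sanitize_area), we obtain O(~sanitize_area).
Premise 2 is O(~sanitize_area ⊃ archive_checklist); since O(~sanitize_area), deontic closure gives O(archive_checklist).
But premise 3 directly asserts O(~archive_checklist).
We now have both O(archive_checklist) and O(~archive_checklist) — archive_checklist is simultaneously obligatory and forbidden, violating the D-axiom.

Inconsistent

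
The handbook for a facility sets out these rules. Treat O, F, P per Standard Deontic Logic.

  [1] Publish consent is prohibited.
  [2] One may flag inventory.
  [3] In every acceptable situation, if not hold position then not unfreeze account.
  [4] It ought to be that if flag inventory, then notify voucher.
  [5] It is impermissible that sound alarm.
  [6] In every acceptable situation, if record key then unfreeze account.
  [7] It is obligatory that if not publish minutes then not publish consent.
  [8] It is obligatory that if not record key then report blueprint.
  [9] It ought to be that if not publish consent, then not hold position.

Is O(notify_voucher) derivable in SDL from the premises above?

Premise 4 is O(flag_inventory → notify_voucher), but O(flag_inventory) is not derivable from the premises (the permission P(flag_inventory) asserts only ¬O(¬flag_inventory), not O(flag_inventory)), so it does not yield O(notify_voucher).
No other premise forces O(notify_voucher). An ideal world satisfying every premise can still have notify_voucher false, so O(notify_voucher) is not derivable.

No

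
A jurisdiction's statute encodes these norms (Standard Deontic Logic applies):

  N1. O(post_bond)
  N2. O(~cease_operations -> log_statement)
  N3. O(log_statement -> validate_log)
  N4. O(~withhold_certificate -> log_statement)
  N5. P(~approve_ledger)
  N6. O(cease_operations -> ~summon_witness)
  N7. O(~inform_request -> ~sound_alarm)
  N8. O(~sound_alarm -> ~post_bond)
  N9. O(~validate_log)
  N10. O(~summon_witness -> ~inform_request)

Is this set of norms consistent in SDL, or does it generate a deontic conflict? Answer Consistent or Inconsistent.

Inconsistent

From premise 1 we have O(post_bond).
Premise 8, O(~sound_alarm -> ~post_bond), contraposes to O(post_bond -> sound_alarm); with O(post_bond) we get O(sound_alarm).
Premise 7, O(~inform_request -> ~sound_alarm), contraposes to O(sound_alarm -> inform_request); with O(sound_alarm) we get O(inform_request).
Premise 10 is O(~summon_witness -> ~inform_request); contrapositively O(inform_request -> summon_witness). Since O(inform_request) holds, K gives O(summon_witness).
Premise 6, O(cease_operations -> ~summon_witness), contraposes to O(summon_witness -> ~cease_operations); with O(summon_witness) we get O(~cease_operations).
Premise 2 is O(~cease_operations -> log_statement); since O(~cease_operations), deontic closure gives O(log_statement).
With premise 3, O(log_statement -> validate_log), the K-axiom yields O(validate_log).
But premise 9 directly asserts O(~validate_log).
We now have both O(validate_log) and O(~validate_log) — validate_log is simultaneously obligatory and forbidden, violating the D-axiom.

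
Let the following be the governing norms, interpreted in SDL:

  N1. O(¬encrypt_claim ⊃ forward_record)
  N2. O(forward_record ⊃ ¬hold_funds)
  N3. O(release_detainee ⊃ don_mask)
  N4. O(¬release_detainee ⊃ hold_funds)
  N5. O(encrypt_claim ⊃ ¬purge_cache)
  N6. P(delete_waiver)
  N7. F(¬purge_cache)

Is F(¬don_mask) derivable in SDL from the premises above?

F(¬purge_cache) at premise 7 means O(purge_cache).
The contrapositive of premise 5 (O(encrypt_claim ⊃ ¬purge_cache)) is O(purge_cache ⊃ ¬encrypt_claim), and O(purge_cache) is already established, so O(¬encrypt_claim).
Premise 1 is O(¬encrypt_claim ⊃ forward_record); since O(¬encrypt_claim), deontic closure gives O(forward_record).
Applying K to premise 2 (O(forward_record ⊃ ¬hold_funds)) and O(forward_record) yields O(¬hold_funds).
Premise 4 is O(¬release_detainee ⊃ hold_funds); contrapositively O(¬hold_funds ⊃ release_detainee). Since O(¬hold_funds) holds, K gives O(release_detainee).
Premise 3 is O(release_detainee ⊃ don_mask); since O(release_detainee), deontic closure gives O(don_mask).
Premise 6 does not contribute to this derivation.
So O(don_mask) holds, i.e. F(¬don_mask). The claim follows.

Yes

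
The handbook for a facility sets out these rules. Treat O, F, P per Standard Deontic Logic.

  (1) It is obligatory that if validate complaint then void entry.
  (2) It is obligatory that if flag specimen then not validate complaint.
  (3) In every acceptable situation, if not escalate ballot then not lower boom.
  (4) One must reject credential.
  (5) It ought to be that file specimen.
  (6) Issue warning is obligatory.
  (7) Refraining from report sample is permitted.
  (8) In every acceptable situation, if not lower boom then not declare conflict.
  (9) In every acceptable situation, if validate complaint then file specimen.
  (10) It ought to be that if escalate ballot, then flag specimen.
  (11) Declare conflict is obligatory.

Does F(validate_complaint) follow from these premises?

Yes

From premise 11 we have O(declare_conflict).
The contrapositive of premise 8 (O(¬lower_boom → ¬declare_conflict)) is O(declare_conflict → lower_boom), and O(declare_conflict) is already established, so O(lower_boom).
The contrapositive of premise 3 (O(¬escalate_ballot → ¬lower_boom)) is O(lower_boom → escalate_ballot), and O(lower_boom) is already established, so O(escalate_ballot).
From O(escalate_ballot) and premise 10, O(escalate_ballot → flag_specimen), we obtain O(flag_specimen).
Premise 2 is O(flag_specimen → ¬validate_complaint); since O(flag_specimen), deontic closure gives O(¬validate_complaint).
Premises 1, 4, 5, 6, 7, 9 do not contribute to this derivation.
So O(¬validate_complaint) holds, i.e. F(validate_complaint). The claim follows.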